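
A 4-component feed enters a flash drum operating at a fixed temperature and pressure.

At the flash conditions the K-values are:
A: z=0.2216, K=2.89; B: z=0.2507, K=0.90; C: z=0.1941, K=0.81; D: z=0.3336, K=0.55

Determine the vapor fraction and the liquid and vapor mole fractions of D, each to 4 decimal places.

Material balance + equilibrium reduce to Σ zᵢ(Kᵢ−1)/(1+ψ(Kᵢ−1)) = 0.
Feasibility: ΣzᵢKᵢ = 1.2068, Σzᵢ/Kᵢ = 1.2014 — both > 1, two phases present.
Iterate (Newton) starting at ψ = 0.5:
  ψ = 0.5000: g = -0.04551, g' = -0.3331 → ψ = 0.3634
  ψ = 0.3634: g = 0.00321, g' = -0.3856 → ψ = 0.3717
Converged at ψ = 0.3717.
Compositions from xᵢ = zᵢ/(1+ψ(Kᵢ−1)), yᵢ = Kᵢxᵢ:
  A: x = 0.1302, y = 0.3762
  B: x = 0.2604, y = 0.2343
  C: x = 0.2089, y = 0.1692
  D: x = 0.4006, y = 0.2203

ψ = 0.3717, x_D = 0.4006, y_D = 0.2203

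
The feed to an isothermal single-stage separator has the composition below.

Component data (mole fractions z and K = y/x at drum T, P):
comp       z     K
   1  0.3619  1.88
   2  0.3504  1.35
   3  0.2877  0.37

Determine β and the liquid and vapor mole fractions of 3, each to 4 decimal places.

β = 0.6405, x_3 = 0.4823, y_3 = 0.1785

Material balance + equilibrium reduce to Σ zᵢ(Kᵢ−1)/(1+β(Kᵢ−1)) = 0.
Feasibility: ΣzᵢKᵢ = 1.2599, Σzᵢ/Kᵢ = 1.2296 — both > 1, two phases present.
Iterate (Newton) starting at β = 0.5:
  β = 0.5000: g = 0.06094, g' = -0.4096 → β = 0.6488
  β = 0.6488: g = -0.00387, g' = -0.4687 → β = 0.6405
Converged at β = 0.6405.
Compositions from xᵢ = zᵢ/(1+β(Kᵢ−1)), yᵢ = Kᵢxᵢ:
  1: x = 0.2314, y = 0.4351
  2: x = 0.2862, y = 0.3864
  3: x = 0.4823, y = 0.1785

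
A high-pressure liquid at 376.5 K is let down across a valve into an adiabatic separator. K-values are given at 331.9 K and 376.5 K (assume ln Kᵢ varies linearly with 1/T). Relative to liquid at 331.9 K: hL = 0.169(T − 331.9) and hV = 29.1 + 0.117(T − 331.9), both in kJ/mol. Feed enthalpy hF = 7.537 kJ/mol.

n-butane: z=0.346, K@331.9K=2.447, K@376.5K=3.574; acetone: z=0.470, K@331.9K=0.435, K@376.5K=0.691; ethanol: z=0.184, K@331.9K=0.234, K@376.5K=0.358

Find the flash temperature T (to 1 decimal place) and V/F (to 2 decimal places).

T = 341.6 K, V/F = 0.21

Adiabatic flash: solve Rachford–Rice at each trial T, then check hF = ψ·hV(T) + (1−ψ)·hL(T).
  T = 331.9 K: K = (2.447, 0.435, 0.234), RR gives ψ = 0.104, H_out = 3.023 kJ/mol
  T = 376.5 K: K = (3.574, 0.691, 0.358), RR gives ψ = 0.567, H_out = 22.735 kJ/mol
  T = 354.2 K: K = (2.993, 0.556, 0.293), RR gives ψ = 0.333, H_out = 13.063 kJ/mol
  T = 343.0 K: K = (2.714, 0.494, 0.263), RR gives ψ = 0.221, H_out = 8.181 kJ/mol
  T = 337.4 K: K = (2.578, 0.464, 0.248), RR gives ψ = 0.163, H_out = 5.638 kJ/mol
  T = 340.2 K: K = (2.646, 0.479, 0.255), RR gives ψ = 0.193, H_out = 6.922 kJ/mol
  T = 341.6 K: K = (2.680, 0.486, 0.259), RR gives ψ = 0.207, H_out = 7.554 kJ/mol
Linear interpolation between T = 340.2 (H_out = 6.922) and T = 341.6 (H_out = 7.554) on hF = 7.537 gives T ≈ 341.6 K, at which ψ = 0.21.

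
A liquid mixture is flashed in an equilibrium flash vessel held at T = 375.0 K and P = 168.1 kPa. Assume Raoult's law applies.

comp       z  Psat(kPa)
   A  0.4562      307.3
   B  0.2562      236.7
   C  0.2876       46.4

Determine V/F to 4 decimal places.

Raoult's law: Kᵢ = Pᵢˢᵃᵗ/P = Pᵢˢᵃᵗ/168.1.
  K_A = 307.3/168.1 = 1.828079, K_B = 236.7/168.1 = 1.408090, K_C = 46.4/168.1 = 0.276026
Rachford–Rice: g(V/F) = Σ zᵢ(Kᵢ−1)/(1+V/F(Kᵢ−1)) = 0.
g(0) = ΣzᵢKᵢ − 1 = 0.2741 and g(1) = 1 − Σzᵢ/Kᵢ = -0.4734, so a root lies in (0, 1).
Newton–Raphson from V/F = 0.61:
  V/F = 0.6100: g = -0.03819, g' = -0.6489 → V/F = 0.5511
  V/F = 0.5511: g = -0.00171, g' = -0.5933 → V/F = 0.5483
Converged at V/F = 0.5483.

V/F = 0.5483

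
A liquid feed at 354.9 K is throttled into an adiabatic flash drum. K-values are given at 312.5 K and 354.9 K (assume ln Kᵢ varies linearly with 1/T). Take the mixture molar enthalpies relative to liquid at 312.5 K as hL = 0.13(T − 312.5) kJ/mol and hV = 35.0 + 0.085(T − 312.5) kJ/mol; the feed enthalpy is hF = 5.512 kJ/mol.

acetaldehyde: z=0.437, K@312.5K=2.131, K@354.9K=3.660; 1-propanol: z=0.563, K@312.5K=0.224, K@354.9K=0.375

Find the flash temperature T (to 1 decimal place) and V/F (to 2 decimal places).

T = 317.6 K, V/F = 0.14

Adiabatic flash: solve Rachford–Rice at each trial T, then check hF = ψ·hV(T) + (1−ψ)·hL(T).
  T = 312.5 K: K = (2.131, 0.224), RR gives ψ = 0.065, H_out = 2.287 kJ/mol
  T = 354.9 K: K = (3.660, 0.375), RR gives ψ = 0.488, H_out = 21.646 kJ/mol
  T = 333.7 K: K = (2.841, 0.295), RR gives ψ = 0.314, H_out = 13.437 kJ/mol
  T = 323.1 K: K = (2.472, 0.258), RR gives ψ = 0.207, H_out = 8.509 kJ/mol
  T = 317.8 K: K = (2.298, 0.241), RR gives ψ = 0.142, H_out = 5.619 kJ/mol
  T = 315.1 K: K = (2.212, 0.232), RR gives ψ = 0.105, H_out = 3.987 kJ/mol
  T = 316.5 K: K = (2.256, 0.237), RR gives ψ = 0.124, H_out = 4.849 kJ/mol
Linear interpolation between T = 316.5 (H_out = 4.849) and T = 317.8 (H_out = 5.619) on hF = 5.512 gives T ≈ 317.6 K, at which ψ = 0.14.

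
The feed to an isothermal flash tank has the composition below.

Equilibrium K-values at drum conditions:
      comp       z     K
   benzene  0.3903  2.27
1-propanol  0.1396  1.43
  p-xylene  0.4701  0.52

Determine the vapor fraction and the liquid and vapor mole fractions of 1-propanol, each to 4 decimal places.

Newton iteration, ψ⁰ = 0.46:
  ψ = 0.4600: g = 0.07342, g' = -0.4472 → ψ = 0.6242
  ψ = 0.6242: g = 0.00166, g' = -0.4327 → ψ = 0.6280
Converged at ψ = 0.6280.
Compositions from xᵢ = zᵢ/(1+ψ(Kᵢ−1)), yᵢ = Kᵢxᵢ:
  benzene: x = 0.2171, y = 0.4929
  1-propanol: x = 0.1099, y = 0.1572
  p-xylene: x = 0.6730, y = 0.3499

ψ = 0.6280, x_1-propanol = 0.1099, y_1-propanol = 0.1572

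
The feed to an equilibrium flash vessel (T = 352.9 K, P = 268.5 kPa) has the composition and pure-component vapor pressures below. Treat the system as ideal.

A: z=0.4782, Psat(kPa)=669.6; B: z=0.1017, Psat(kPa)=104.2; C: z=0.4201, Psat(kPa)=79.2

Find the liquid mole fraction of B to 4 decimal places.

x_B = 0.1290

Raoult's law: Kᵢ = Pᵢˢᵃᵗ/P = Pᵢˢᵃᵗ/268.5.
  K_A = 669.6/268.5 = 2.493855, K_B = 104.2/268.5 = 0.388082, K_C = 79.2/268.5 = 0.294972
Let β = V/F and solve Σ zᵢ(Kᵢ−1)/(1+β(Kᵢ−1)) = 0.
Feasibility: ΣzᵢKᵢ = 1.3559, Σzᵢ/Kᵢ = 1.8780 — both > 1, two phases present.
Newton–Raphson from β = 0.39:
  β = 0.3900: g = -0.03886, g' = -0.8890 → β = 0.3463
Converged at β = 0.3463.
Compositions from xᵢ = zᵢ/(1+β(Kᵢ−1)), yᵢ = Kᵢxᵢ:
  A: x = 0.3152, y = 0.7860
  B: x = 0.1290, y = 0.0501
  C: x = 0.5558, y = 0.1639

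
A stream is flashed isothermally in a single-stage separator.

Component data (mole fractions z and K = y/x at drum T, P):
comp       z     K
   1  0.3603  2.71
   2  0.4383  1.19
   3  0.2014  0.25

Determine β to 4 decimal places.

β = 0.7470

Newton–Raphson from β = 0.51:
  β = 0.5100: g = 0.16041, g' = -0.6109 → β = 0.7726
  β = 0.7726: g = -0.02111, g' = -0.8481 → β = 0.7477
  β = 0.7477: g = -0.00059, g' = -0.8023 → β = 0.7470
Converged at β = 0.7470.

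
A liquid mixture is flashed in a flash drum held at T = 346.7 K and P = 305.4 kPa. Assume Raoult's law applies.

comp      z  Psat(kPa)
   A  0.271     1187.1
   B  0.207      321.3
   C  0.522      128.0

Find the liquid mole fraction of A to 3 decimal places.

Raoult's law: Kᵢ = Pᵢˢᵃᵗ/P = Pᵢˢᵃᵗ/305.4.
  K_A = 1187.1/305.4 = 3.88703, K_B = 321.3/305.4 = 1.05206, K_C = 128.0/305.4 = 0.41912
Rachford–Rice: g(ψ) = Σ zᵢ(Kᵢ−1)/(1+ψ(Kᵢ−1)) = 0.
Feasibility: ΣzᵢKᵢ = 1.490, Σzᵢ/Kᵢ = 1.512 — both > 1, two phases present.
Newton–Raphson from ψ = 0.53:
  ψ = 0.530: g = -0.1184, g' = -0.721 → ψ = 0.366
  ψ = 0.366: g = 0.0060, g' = -0.819 → ψ = 0.373
Converged at ψ = 0.373.
Compositions from xᵢ = zᵢ/(1+ψ(Kᵢ−1)), yᵢ = Kᵢxᵢ:
  A: x = 0.130, y = 0.507
  B: x = 0.203, y = 0.214
  C: x = 0.667, y = 0.279

x_A = 0.130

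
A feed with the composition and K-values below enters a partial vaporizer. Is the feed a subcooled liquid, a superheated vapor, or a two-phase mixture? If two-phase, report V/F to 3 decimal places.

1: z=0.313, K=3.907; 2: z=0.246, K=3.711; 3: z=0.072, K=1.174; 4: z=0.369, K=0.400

two-phase, V/F = 0.874

ΣzᵢKᵢ = 2.368; Σzᵢ/Kᵢ = 1.130.
Both exceed 1, so a two-phase solution exists.
Rachford–Rice: g(ψ) = Σ zᵢ(Kᵢ−1)/(1+ψ(Kᵢ−1)) = 0.
Newton iteration, ψ⁰ = 0.5:
  ψ = 0.500: g = 0.3492, g' = -1.038 → ψ = 0.836
  ψ = 0.836: g = 0.0358, g' = -0.931 → ψ = 0.875
  ψ = 0.875: g = -0.0005, g' = -0.960 → ψ = 0.874
Converged at ψ = 0.874.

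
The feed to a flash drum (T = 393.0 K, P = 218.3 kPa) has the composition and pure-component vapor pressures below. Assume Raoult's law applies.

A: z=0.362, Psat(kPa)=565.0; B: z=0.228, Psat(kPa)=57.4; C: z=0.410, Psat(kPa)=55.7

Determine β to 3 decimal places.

Raoult's law: Kᵢ = Pᵢˢᵃᵗ/P = Pᵢˢᵃᵗ/218.3.
  K_A = 565.0/218.3 = 2.58818, K_B = 57.4/218.3 = 0.26294, K_C = 55.7/218.3 = 0.25515
Newton iteration, β⁰ = 0.5:
  β = 0.500: g = -0.4323, g' = -1.172 → β = 0.131
  β = 0.131: g = -0.0486, g' = -1.057 → β = 0.085
  β = 0.085: g = 0.0011, g' = -1.109 → β = 0.086
Converged at β = 0.086.

β = 0.086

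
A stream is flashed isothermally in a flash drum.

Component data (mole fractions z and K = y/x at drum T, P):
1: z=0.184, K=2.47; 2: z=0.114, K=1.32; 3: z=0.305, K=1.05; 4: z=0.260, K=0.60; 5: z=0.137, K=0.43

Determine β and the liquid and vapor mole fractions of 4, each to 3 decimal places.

Newton–Raphson from β = 0.43:
  β = 0.430: g = -0.0163, g' = -0.298 → β = 0.375
  β = 0.375: g = 0.0002, g' = -0.305 → β = 0.376
Converged at β = 0.376.
Compositions from xᵢ = zᵢ/(1+β(Kᵢ−1)), yᵢ = Kᵢxᵢ:
  1: x = 0.119, y = 0.293
  2: x = 0.102, y = 0.134
  3: x = 0.299, y = 0.314
  4: x = 0.306, y = 0.184
  5: x = 0.174, y = 0.075

β = 0.376, x_4 = 0.306, y_4 = 0.184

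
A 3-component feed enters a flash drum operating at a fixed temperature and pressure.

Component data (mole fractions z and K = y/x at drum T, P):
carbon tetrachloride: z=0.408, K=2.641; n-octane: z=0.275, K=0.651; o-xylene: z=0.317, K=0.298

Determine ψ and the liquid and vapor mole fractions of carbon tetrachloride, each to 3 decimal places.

ψ = 0.378, x_carbon tetrachloride = 0.252, y_carbon tetrachloride = 0.665

Material balance + equilibrium reduce to Σ zᵢ(Kᵢ−1)/(1+ψ(Kᵢ−1)) = 0.
g(0) = ΣzᵢKᵢ − 1 = 0.351 and g(1) = 1 − Σzᵢ/Kᵢ = -0.641, so a root lies in (0, 1).
Iterate (Newton) starting at ψ = 0.5:
  ψ = 0.500: g = -0.0914, g' = -0.752 → ψ = 0.378
Converged at ψ = 0.378.
Compositions from xᵢ = zᵢ/(1+ψ(Kᵢ−1)), yᵢ = Kᵢxᵢ:
  carbon tetrachloride: x = 0.252, y = 0.665
  n-octane: x = 0.317, y = 0.206
  o-xylene: x = 0.431, y = 0.129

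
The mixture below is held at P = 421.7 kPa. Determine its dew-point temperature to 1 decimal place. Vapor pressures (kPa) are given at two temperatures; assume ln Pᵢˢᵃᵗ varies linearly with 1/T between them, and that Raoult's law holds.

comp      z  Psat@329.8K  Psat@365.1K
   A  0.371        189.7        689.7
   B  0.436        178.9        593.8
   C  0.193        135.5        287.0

T = 358.0 K

Dew-point temperature: Σzᵢ·P/Pᵢˢᵃᵗ(T) = 1. Interpolate ln Pᵢˢᵃᵗ = aᵢ + bᵢ/T.
  T = 329.8 K: ΣzᵢP/Pᵢˢᵃᵗ = 2.4531
  T = 365.1 K: ΣzᵢP/Pᵢˢᵃᵗ = 0.8201
  T = 347.5 K: ΣzᵢP/Pᵢˢᵃᵗ = 1.3686
  T = 356.3 K: ΣzᵢP/Pᵢˢᵃᵗ = 1.0511
  T = 360.7 K: ΣzᵢP/Pᵢˢᵃᵗ = 0.9267
  T = 358.5 K: ΣzᵢP/Pᵢˢᵃᵗ = 0.9865
Interpolating between 356.3 K and 358.5 K gives T ≈ 358.0 K.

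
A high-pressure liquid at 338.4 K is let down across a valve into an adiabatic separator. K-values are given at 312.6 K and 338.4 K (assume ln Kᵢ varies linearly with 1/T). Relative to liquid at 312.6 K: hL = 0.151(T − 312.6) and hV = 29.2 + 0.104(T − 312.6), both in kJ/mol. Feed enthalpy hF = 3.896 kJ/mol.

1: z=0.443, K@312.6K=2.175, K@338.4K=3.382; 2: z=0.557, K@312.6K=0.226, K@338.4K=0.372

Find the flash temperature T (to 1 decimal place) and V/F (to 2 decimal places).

T = 314.1 K, V/F = 0.13

Adiabatic flash: solve Rachford–Rice at each trial T, then check hF = ψ·hV(T) + (1−ψ)·hL(T).
  T = 312.6 K: K = (2.175, 0.226), RR gives ψ = 0.098, H_out = 2.871 kJ/mol
  T = 338.4 K: K = (3.382, 0.372), RR gives ψ = 0.472, H_out = 17.094 kJ/mol
  T = 325.5 K: K = (2.736, 0.293), RR gives ψ = 0.306, H_out = 10.686 kJ/mol
  T = 319.1 K: K = (2.447, 0.258), RR gives ψ = 0.212, H_out = 7.116 kJ/mol
  T = 315.9 K: K = (2.311, 0.242), RR gives ψ = 0.159, H_out = 5.129 kJ/mol
  T = 314.2 K: K = (2.240, 0.234), RR gives ψ = 0.129, H_out = 3.996 kJ/mol
Linear interpolation between T = 312.6 (H_out = 2.871) and T = 314.2 (H_out = 3.996) on hF = 3.896 gives T ≈ 314.1 K, at which ψ = 0.13.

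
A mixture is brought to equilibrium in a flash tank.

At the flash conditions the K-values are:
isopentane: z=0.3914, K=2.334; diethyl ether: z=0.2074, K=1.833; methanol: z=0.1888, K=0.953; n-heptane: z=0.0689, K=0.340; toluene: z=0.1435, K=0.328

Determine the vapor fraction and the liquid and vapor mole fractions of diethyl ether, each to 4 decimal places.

ψ = 0.8613, x_diethyl ether = 0.1208, y_diethyl ether = 0.2214

Rachford–Rice: g(ψ) = Σ zᵢ(Kᵢ−1)/(1+ψ(Kᵢ−1)) = 0.
g(0) = ΣzᵢKᵢ − 1 = 0.5441 and g(1) = 1 − Σzᵢ/Kᵢ = -0.1191, so a root lies in (0, 1).
Iterate (Newton) starting at ψ = 0.5:
  ψ = 0.5000: g = 0.21299, g' = -0.5366 → ψ = 0.8969
  ψ = 0.8969: g = -0.02683, g' = -0.7828 → ψ = 0.8626
  ψ = 0.8626: g = -0.00096, g' = -0.7284 → ψ = 0.8613
Converged at ψ = 0.8613.
Compositions from xᵢ = zᵢ/(1+ψ(Kᵢ−1)), yᵢ = Kᵢxᵢ:
  isopentane: x = 0.1821, y = 0.4251
  diethyl ether: x = 0.1208, y = 0.2214
  methanol: x = 0.1968, y = 0.1875
  n-heptane: x = 0.1597, y = 0.0543
  toluene: x = 0.3407, y = 0.1117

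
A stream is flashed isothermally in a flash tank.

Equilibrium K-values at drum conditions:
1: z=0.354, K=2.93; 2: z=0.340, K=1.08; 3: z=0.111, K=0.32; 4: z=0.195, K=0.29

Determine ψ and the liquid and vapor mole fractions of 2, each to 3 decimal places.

Rachford–Rice: g(ψ) = Σ zᵢ(Kᵢ−1)/(1+ψ(Kᵢ−1)) = 0.
g(0) = ΣzᵢKᵢ − 1 = 0.496 and g(1) = 1 − Σzᵢ/Kᵢ = -0.455, so a root lies in (0, 1).
Iterate (Newton) starting at ψ = 0.4:
  ψ = 0.400: g = 0.1149, g' = -0.711 → ψ = 0.562
  ψ = 0.562: g = 0.0015, g' = -0.712 → ψ = 0.564
Converged at ψ = 0.564.
Compositions from xᵢ = zᵢ/(1+ψ(Kᵢ−1)), yᵢ = Kᵢxᵢ:
  1: x = 0.170, y = 0.497
  2: x = 0.325, y = 0.351
  3: x = 0.180, y = 0.058
  4: x = 0.325, y = 0.094

ψ = 0.564, x_2 = 0.325, y_2 = 0.351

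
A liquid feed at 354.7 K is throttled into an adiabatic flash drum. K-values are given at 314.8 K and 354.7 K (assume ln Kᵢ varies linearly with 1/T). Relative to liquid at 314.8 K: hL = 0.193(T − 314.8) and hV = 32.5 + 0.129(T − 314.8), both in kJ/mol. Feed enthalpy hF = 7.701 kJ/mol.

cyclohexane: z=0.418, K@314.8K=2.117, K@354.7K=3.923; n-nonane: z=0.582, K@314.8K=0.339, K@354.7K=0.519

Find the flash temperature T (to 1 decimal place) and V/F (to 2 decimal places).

Adiabatic flash: solve Rachford–Rice at each trial T, then check hF = ψ·hV(T) + (1−ψ)·hL(T).
  T = 314.8 K: K = (2.117, 0.339), RR gives ψ = 0.111, H_out = 3.618 kJ/mol
  T = 354.7 K: K = (3.923, 0.519), RR gives ψ = 0.670, H_out = 27.762 kJ/mol
  T = 334.8 K: K = (2.938, 0.425), RR gives ψ = 0.427, H_out = 17.179 kJ/mol
  T = 324.8 K: K = (2.506, 0.381), RR gives ψ = 0.289, H_out = 11.132 kJ/mol
  T = 319.8 K: K = (2.307, 0.360), RR gives ψ = 0.207, H_out = 7.637 kJ/mol
  T = 322.3 K: K = (2.405, 0.370), RR gives ψ = 0.250, H_out = 9.438 kJ/mol
  T = 321.1 K: K = (2.357, 0.365), RR gives ψ = 0.230, H_out = 8.588 kJ/mol
Linear interpolation between T = 319.8 (H_out = 7.637) and T = 321.1 (H_out = 8.588) on hF = 7.701 gives T ≈ 319.9 K, at which ψ = 0.21.

T = 319.9 K, V/F = 0.21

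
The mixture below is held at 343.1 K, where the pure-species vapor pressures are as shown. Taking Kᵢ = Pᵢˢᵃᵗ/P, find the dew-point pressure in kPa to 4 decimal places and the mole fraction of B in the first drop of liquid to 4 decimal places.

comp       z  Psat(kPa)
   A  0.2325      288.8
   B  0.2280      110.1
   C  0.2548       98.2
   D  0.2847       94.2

Pdew = 117.7454 kPa, x_B = 0.2438

At the dew point ψ → 1, so Σzᵢ/Kᵢ = 1 with Kᵢ = Pᵢˢᵃᵗ/P ⇒ 1/P = Σzᵢ/Pᵢˢᵃᵗ.
1/P = 0.2325/288.8 + 0.2280/110.1 + 0.2548/98.2 + 0.2847/94.2 = 0.0084929 ⇒ P = 117.7454 kPa
xᵢ = zᵢP/Pᵢˢᵃᵗ ⇒ x_B = 0.2280·117.7454/110.1 = 0.2438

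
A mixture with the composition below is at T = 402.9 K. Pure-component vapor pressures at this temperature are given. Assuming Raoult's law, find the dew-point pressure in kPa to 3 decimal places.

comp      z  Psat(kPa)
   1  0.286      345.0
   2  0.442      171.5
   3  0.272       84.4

At the dew point ψ → 1, so Σzᵢ/Kᵢ = 1 with Kᵢ = Pᵢˢᵃᵗ/P ⇒ 1/P = Σzᵢ/Pᵢˢᵃᵗ.
1/P = 0.286/345.0 + 0.442/171.5 + 0.272/84.4 = 0.006629 ⇒ P = 150.852 kPa

Pdew = 150.852 kPa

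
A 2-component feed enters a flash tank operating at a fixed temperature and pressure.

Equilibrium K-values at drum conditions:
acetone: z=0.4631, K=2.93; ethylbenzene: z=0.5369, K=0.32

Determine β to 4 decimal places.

Let β = V/F and solve Σ zᵢ(Kᵢ−1)/(1+β(Kᵢ−1)) = 0.
Check two-phase: ΣzᵢKᵢ = 1.5287 > 1 and Σzᵢ/Kᵢ = 1.8359 > 1, so g(0) = 0.5287 > 0 and g(1) = -0.8359 < 0.
Binary case is linear: z₁(K₁−1)(1+β(K₂−1)) + z₂(K₂−1)(1+β(K₁−1)) = 0
⇒ β = [z₁(K₁−1)+z₂(K₂−1)] / [−(K₁−1)(K₂−1)] = 0.52869/1.31240 = 0.4028

β = 0.4028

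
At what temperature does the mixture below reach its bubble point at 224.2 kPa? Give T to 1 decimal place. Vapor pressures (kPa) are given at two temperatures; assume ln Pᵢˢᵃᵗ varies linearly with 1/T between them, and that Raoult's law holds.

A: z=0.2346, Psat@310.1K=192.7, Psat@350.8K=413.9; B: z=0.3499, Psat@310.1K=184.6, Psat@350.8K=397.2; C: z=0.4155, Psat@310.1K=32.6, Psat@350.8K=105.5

Bubble-point temperature: ΣzᵢPᵢˢᵃᵗ(T) = P. Interpolate ln Pᵢˢᵃᵗ = aᵢ + bᵢ/T.
  T = 310.1 K: ΣzᵢPᵢˢᵃᵗ = 123.34 kPa
  T = 350.8 K: ΣzᵢPᵢˢᵃᵗ = 279.92 kPa
  T = 330.5 K: ΣzᵢPᵢˢᵃᵗ = 190.30 kPa
  T = 340.6 K: ΣzᵢPᵢˢᵃᵗ = 231.78 kPa
  T = 335.6 K: ΣzᵢPᵢˢᵃᵗ = 210.50 kPa
  T = 338.1 K: ΣzᵢPᵢˢᵃᵗ = 220.95 kPa
Interpolating between 338.1 K and 340.6 K gives T ≈ 338.9 K.

T = 338.9 K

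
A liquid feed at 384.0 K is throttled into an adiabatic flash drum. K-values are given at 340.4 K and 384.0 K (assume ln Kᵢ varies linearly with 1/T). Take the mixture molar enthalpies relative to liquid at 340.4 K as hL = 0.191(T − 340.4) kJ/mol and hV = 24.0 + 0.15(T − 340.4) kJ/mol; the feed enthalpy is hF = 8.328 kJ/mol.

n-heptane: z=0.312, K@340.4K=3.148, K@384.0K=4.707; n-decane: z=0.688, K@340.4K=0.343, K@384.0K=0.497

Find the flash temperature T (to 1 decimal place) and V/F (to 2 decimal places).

Adiabatic flash: solve Rachford–Rice at each trial T, then check hF = ψ·hV(T) + (1−ψ)·hL(T).
  T = 340.4 K: K = (3.148, 0.343), RR gives ψ = 0.155, H_out = 3.710 kJ/mol
  T = 384.0 K: K = (4.707, 0.497), RR gives ψ = 0.435, H_out = 17.983 kJ/mol
  T = 362.2 K: K = (3.896, 0.418), RR gives ψ = 0.298, H_out = 11.051 kJ/mol
  T = 351.3 K: K = (3.514, 0.380), RR gives ψ = 0.229, H_out = 7.480 kJ/mol
  T = 356.8 K: K = (3.705, 0.399), RR gives ψ = 0.264, H_out = 9.300 kJ/mol
  T = 354.1 K: K = (3.611, 0.389), RR gives ψ = 0.247, H_out = 8.412 kJ/mol
  T = 352.7 K: K = (3.562, 0.384), RR gives ψ = 0.238, H_out = 7.948 kJ/mol
Linear interpolation between T = 352.7 (H_out = 7.948) and T = 354.1 (H_out = 8.412) on hF = 8.328 gives T ≈ 353.8 K, at which ψ = 0.25.

T = 353.8 K, V/F = 0.25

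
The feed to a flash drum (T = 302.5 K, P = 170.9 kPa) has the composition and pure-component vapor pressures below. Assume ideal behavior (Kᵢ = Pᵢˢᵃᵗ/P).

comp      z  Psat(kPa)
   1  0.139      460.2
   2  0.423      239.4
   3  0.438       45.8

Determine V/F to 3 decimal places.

Raoult's law: Kᵢ = Pᵢˢᵃᵗ/P = Pᵢˢᵃᵗ/170.9.
  K_1 = 460.2/170.9 = 2.69280, K_2 = 239.4/170.9 = 1.40082, K_3 = 45.8/170.9 = 0.26799
Material balance + equilibrium reduce to Σ zᵢ(Kᵢ−1)/(1+V/F(Kᵢ−1)) = 0.
g(0) = ΣzᵢKᵢ − 1 = 0.084 and g(1) = 1 − Σzᵢ/Kᵢ = -0.988, so a root lies in (0, 1).
Newton–Raphson from V/F = 0.5:
  V/F = 0.500: g = -0.2370, g' = -0.748 → V/F = 0.183
  V/F = 0.183: g = -0.0326, g' = -0.604 → V/F = 0.129
Converged at V/F = 0.129.

V/F = 0.129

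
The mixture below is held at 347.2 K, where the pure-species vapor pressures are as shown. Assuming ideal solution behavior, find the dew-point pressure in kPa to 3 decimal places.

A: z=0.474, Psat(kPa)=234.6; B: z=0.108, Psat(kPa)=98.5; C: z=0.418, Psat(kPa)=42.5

Pdew = 77.207 kPa

At the dew point ψ → 1, so Σzᵢ/Kᵢ = 1 with Kᵢ = Pᵢˢᵃᵗ/P ⇒ 1/P = Σzᵢ/Pᵢˢᵃᵗ.
1/P = 0.474/234.6 + 0.108/98.5 + 0.418/42.5 = 0.012952 ⇒ P = 77.207 kPa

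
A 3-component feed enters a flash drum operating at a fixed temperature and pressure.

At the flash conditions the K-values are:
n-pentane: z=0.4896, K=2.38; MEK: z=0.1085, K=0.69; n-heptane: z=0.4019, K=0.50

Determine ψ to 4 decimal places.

Let ψ = V/F and solve Σ zᵢ(Kᵢ−1)/(1+ψ(Kᵢ−1)) = 0.
Check two-phase: ΣzᵢKᵢ = 1.4411 > 1 and Σzᵢ/Kᵢ = 1.1668 > 1, so g(0) = 0.4411 > 0 and g(1) = -0.1668 < 0.
Newton iteration, ψ⁰ = 0.63:
  ψ = 0.6300: g = 0.02627, g' = -0.4970 → ψ = 0.6829
  ψ = 0.6829: g = 0.00006, g' = -0.4956 → ψ = 0.6830
Converged at ψ = 0.6830.

ψ = 0.6830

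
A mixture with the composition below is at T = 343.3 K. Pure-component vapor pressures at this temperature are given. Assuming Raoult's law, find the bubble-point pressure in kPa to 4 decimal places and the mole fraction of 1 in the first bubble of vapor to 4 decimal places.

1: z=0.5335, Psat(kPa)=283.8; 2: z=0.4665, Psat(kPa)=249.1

At the bubble point ψ → 0, so ΣzᵢKᵢ = 1 with Kᵢ = Pᵢˢᵃᵗ/P ⇒ P = ΣzᵢPᵢˢᵃᵗ.
P = 0.5335·283.8 + 0.4665·249.1 = 267.6124 kPa
yᵢ = zᵢPᵢˢᵃᵗ/P ⇒ y_1 = 0.5335·283.8/267.6124 = 0.5658

Pbub = 267.6124 kPa, y_1 = 0.5658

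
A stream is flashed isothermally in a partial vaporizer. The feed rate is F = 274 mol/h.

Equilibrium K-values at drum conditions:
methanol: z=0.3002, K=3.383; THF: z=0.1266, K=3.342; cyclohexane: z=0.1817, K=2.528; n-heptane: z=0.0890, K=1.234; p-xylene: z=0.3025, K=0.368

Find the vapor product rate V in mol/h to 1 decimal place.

Let ψ = V/F and solve Σ zᵢ(Kᵢ−1)/(1+ψ(Kᵢ−1)) = 0.
Feasibility: ΣzᵢKᵢ = 2.1192, Σzᵢ/Kᵢ = 1.0926 — both > 1, two phases present.
Iterate (Newton) starting at ψ = 0.5:
  ψ = 0.5000: g = 0.35954, g' = -0.9008 → ψ = 0.8991
  ψ = 0.8991: g = 0.01445, g' = -0.9714 → ψ = 0.9140
  ψ = 0.9140: g = -0.00016, g' = -0.9937 → ψ = 0.9139
Converged at ψ = 0.9139.
Then V = ψ·F = 0.9139·274 = 250.4 mol/h and L = F − V = 23.6 mol/h.

V = 250.4 mol/h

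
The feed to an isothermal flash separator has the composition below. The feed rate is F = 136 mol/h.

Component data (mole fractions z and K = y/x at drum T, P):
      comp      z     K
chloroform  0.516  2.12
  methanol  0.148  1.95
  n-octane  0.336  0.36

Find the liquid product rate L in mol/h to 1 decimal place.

L = 37.2 mol/h

Rachford–Rice: g(V/F) = Σ zᵢ(Kᵢ−1)/(1+V/F(Kᵢ−1)) = 0.
Feasibility: ΣzᵢKᵢ = 1.503, Σzᵢ/Kᵢ = 1.253 — both > 1, two phases present.
Iterate (Newton) starting at V/F = 0.63:
  V/F = 0.630: g = 0.0665, g' = -0.661 → V/F = 0.731
  V/F = 0.731: g = -0.0030, g' = -0.728 → V/F = 0.726
Converged at V/F = 0.726.
Then V = V/F·F = 0.7264·136 = 98.8 mol/h and L = F − V = 37.2 mol/h.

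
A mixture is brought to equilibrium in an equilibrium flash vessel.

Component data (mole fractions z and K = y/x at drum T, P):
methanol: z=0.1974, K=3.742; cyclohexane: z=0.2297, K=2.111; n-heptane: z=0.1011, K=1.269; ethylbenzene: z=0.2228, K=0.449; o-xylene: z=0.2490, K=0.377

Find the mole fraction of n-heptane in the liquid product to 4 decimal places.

Rachford–Rice: g(ψ) = Σ zᵢ(Kᵢ−1)/(1+ψ(Kᵢ−1)) = 0.
g(0) = ΣzᵢKᵢ − 1 = 0.5458 and g(1) = 1 − Σzᵢ/Kᵢ = -0.3979, so a root lies in (0, 1).
Newton iteration, ψ⁰ = 0.31:
  ψ = 0.3100: g = 0.16719, g' = -0.8436 → ψ = 0.5082
  ψ = 0.5082: g = 0.01567, g' = -0.7180 → ψ = 0.5300
  ψ = 0.5300: g = 0.00004, g' = -0.7149 → ψ = 0.5301
Converged at ψ = 0.5301.
Compositions from xᵢ = zᵢ/(1+ψ(Kᵢ−1)), yᵢ = Kᵢxᵢ:
  methanol: x = 0.0805, y = 0.3011
  cyclohexane: x = 0.1446, y = 0.3052
  n-heptane: x = 0.0885, y = 0.1123
  ethylbenzene: x = 0.3147, y = 0.1413
  o-xylene: x = 0.3718, y = 0.1402

x_n-heptane = 0.0885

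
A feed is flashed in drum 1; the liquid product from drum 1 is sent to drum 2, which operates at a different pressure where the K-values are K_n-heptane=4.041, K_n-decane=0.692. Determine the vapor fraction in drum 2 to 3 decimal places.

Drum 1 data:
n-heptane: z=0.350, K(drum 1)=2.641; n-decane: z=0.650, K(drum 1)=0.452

Drum 1:
Rachford–Rice: g(ψ₁) = Σ zᵢ(Kᵢ−1)/(1+ψ₁(Kᵢ−1)) = 0.
g(0) = ΣzᵢKᵢ − 1 = 0.218 and g(1) = 1 − Σzᵢ/Kᵢ = -0.571, so a root lies in (0, 1).
Newton–Raphson from ψ₁ = 0.69:
  ψ₁ = 0.690: g = -0.3034, g' = -0.712 → ψ₁ = 0.264
  ψ₁ = 0.264: g = -0.0156, g' = -0.726 → ψ₁ = 0.242
  ψ₁ = 0.242: g = 0.0002, g' = -0.742 → ψ₁ = 0.243
Converged at ψ₁ = 0.243.
Drum-1 compositions:
  n-heptane: x = 0.250, y = 0.661
  n-decane: x = 0.750, y = 0.339
Drum-2 feed = drum-1 liquid: z₂ = (0.2503, 0.7497).
Drum 2:
Let ψ₂ = V/F and solve Σ zᵢ(Kᵢ−1)/(1+ψ₂(Kᵢ−1)) = 0.
Feasibility: ΣzᵢKᵢ = 1.530, Σzᵢ/Kᵢ = 1.145 — both > 1, two phases present.
Iterate (Newton) starting at ψ₂ = 0.5:
  ψ₂ = 0.500: g = 0.0291, g' = -0.464 → ψ₂ = 0.563
  ψ₂ = 0.563: g = 0.0015, g' = -0.419 → ψ₂ = 0.566
Converged at ψ₂ = 0.566.
  n-heptane: x = 0.092, y = 0.372
  n-decane: x = 0.908, y = 0.628

V/F (drum 2) = 0.566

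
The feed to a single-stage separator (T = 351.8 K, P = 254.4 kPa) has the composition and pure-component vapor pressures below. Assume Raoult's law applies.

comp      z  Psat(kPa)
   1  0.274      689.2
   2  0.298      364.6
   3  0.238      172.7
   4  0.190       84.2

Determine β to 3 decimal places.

Raoult's law: Kᵢ = Pᵢˢᵃᵗ/P = Pᵢˢᵃᵗ/254.4.
  K_1 = 689.2/254.4 = 2.70912, K_2 = 364.6/254.4 = 1.43318, K_3 = 172.7/254.4 = 0.67885, K_4 = 84.2/254.4 = 0.33097
Material balance + equilibrium reduce to Σ zᵢ(Kᵢ−1)/(1+β(Kᵢ−1)) = 0.
g(0) = ΣzᵢKᵢ − 1 = 0.394 and g(1) = 1 − Σzᵢ/Kᵢ = -0.234, so a root lies in (0, 1).
Newton–Raphson from β = 0.5:
  β = 0.500: g = 0.0766, g' = -0.497 → β = 0.654
  β = 0.654: g = -0.0010, g' = -0.521 → β = 0.652
Converged at β = 0.652.

β = 0.652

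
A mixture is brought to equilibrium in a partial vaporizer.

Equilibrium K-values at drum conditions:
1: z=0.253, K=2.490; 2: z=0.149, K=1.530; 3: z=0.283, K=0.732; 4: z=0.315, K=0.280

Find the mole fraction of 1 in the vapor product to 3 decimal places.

Material balance + equilibrium reduce to Σ zᵢ(Kᵢ−1)/(1+V/F(Kᵢ−1)) = 0.
Feasibility: ΣzᵢKᵢ = 1.153, Σzᵢ/Kᵢ = 1.711 — both > 1, two phases present.
Iterate (Newton) starting at V/F = 0.5:
  V/F = 0.500: g = -0.1635, g' = -0.636 → V/F = 0.243
  V/F = 0.243: g = -0.0094, g' = -0.599 → V/F = 0.227
  V/F = 0.227: g = 0.0000, g' = -0.603 → V/F = 0.228
Converged at V/F = 0.228.
Compositions from xᵢ = zᵢ/(1+V/F(Kᵢ−1)), yᵢ = Kᵢxᵢ:
  1: x = 0.189, y = 0.470
  2: x = 0.133, y = 0.203
  3: x = 0.301, y = 0.221
  4: x = 0.377, y = 0.105

y_1 = 0.470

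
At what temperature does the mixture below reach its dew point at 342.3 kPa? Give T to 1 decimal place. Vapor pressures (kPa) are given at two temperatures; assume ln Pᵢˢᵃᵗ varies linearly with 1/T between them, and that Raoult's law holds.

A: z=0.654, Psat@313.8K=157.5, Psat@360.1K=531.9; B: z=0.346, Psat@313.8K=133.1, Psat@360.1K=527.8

T = 342.7 K

Dew-point temperature: Σzᵢ·P/Pᵢˢᵃᵗ(T) = 1. Interpolate ln Pᵢˢᵃᵗ = aᵢ + bᵢ/T.
  T = 313.8 K: ΣzᵢP/Pᵢˢᵃᵗ = 2.3112
  T = 360.1 K: ΣzᵢP/Pᵢˢᵃᵗ = 0.6453
  T = 337.0 K: ΣzᵢP/Pᵢˢᵃᵗ = 1.1664
  T = 348.6 K: ΣzᵢP/Pᵢˢᵃᵗ = 0.8578
  T = 342.8 K: ΣzᵢP/Pᵢˢᵃᵗ = 0.9976
  T = 339.9 K: ΣzᵢP/Pᵢˢᵃᵗ = 1.0780
Interpolating between 339.9 K and 342.8 K gives T ≈ 342.7 K.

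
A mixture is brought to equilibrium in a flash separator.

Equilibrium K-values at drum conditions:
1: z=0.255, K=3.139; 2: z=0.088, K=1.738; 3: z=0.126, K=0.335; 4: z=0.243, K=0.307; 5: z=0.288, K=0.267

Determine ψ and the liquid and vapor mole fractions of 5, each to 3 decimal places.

ψ = 0.109, x_5 = 0.313, y_5 = 0.084

Rachford–Rice: g(ψ) = Σ zᵢ(Kᵢ−1)/(1+ψ(Kᵢ−1)) = 0.
Feasibility: ΣzᵢKᵢ = 1.147, Σzᵢ/Kᵢ = 2.378 — both > 1, two phases present.
Newton iteration, ψ⁰ = 0.63:
  ψ = 0.630: g = -0.5587, g' = -1.301 → ψ = 0.201
  ψ = 0.201: g = -0.1015, g' = -1.052 → ψ = 0.104
  ψ = 0.104: g = 0.0064, g' = -1.203 → ψ = 0.109
Converged at ψ = 0.109.
Compositions from xᵢ = zᵢ/(1+ψ(Kᵢ−1)), yᵢ = Kᵢxᵢ:
  1: x = 0.207, y = 0.649
  2: x = 0.081, y = 0.142
  3: x = 0.136, y = 0.046
  4: x = 0.263, y = 0.081
  5: x = 0.313, y = 0.084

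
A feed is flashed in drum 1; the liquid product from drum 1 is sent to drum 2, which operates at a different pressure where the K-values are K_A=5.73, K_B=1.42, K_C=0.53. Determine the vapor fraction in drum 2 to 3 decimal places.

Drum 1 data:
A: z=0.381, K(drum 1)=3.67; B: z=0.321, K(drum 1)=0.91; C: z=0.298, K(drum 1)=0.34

V/F (drum 2) = 0.492

Drum 1:
Material balance + equilibrium reduce to Σ zᵢ(Kᵢ−1)/(1+ψ₁(Kᵢ−1)) = 0.
Check two-phase: ΣzᵢKᵢ = 1.792 > 1 and Σzᵢ/Kᵢ = 1.333 > 1, so g(0) = 0.792 > 0 and g(1) = -0.333 < 0.
Newton iteration, ψ₁⁰ = 0.46:
  ψ₁ = 0.460: g = 0.1440, g' = -0.818 → ψ₁ = 0.636
  ψ₁ = 0.636: g = 0.0073, g' = -0.762 → ψ₁ = 0.646
Converged at ψ₁ = 0.646.
Drum-1 compositions:
  A: x = 0.140, y = 0.513
  B: x = 0.341, y = 0.310
  C: x = 0.519, y = 0.177
Drum-2 feed = drum-1 liquid: z₂ = (0.1399, 0.3408, 0.5193).
Drum 2:
Rachford–Rice: g(ψ₂) = Σ zᵢ(Kᵢ−1)/(1+ψ₂(Kᵢ−1)) = 0.
Check two-phase: ΣzᵢKᵢ = 1.561 > 1 and Σzᵢ/Kᵢ = 1.244 > 1, so g(0) = 0.561 > 0 and g(1) = -0.244 < 0.
Newton iteration, ψ₂⁰ = 0.5:
  ψ₂ = 0.500: g = -0.0042, g' = -0.513 → ψ₂ = 0.492
Converged at ψ₂ = 0.492.
  A: x = 0.042, y = 0.241
  B: x = 0.282, y = 0.401
  C: x = 0.676, y = 0.358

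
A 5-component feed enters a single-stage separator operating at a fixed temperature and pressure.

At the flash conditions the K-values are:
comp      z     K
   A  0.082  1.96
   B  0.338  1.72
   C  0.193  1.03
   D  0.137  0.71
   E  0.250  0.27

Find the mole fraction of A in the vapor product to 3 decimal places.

Material balance + equilibrium reduce to Σ zᵢ(Kᵢ−1)/(1+V/F(Kᵢ−1)) = 0.
g(0) = ΣzᵢKᵢ − 1 = 0.106 and g(1) = 1 − Σzᵢ/Kᵢ = -0.545, so a root lies in (0, 1).
Newton iteration, V/F⁰ = 0.5:
  V/F = 0.500: g = -0.0960, g' = -0.476 → V/F = 0.298
  V/F = 0.298: g = -0.0094, g' = -0.396 → V/F = 0.274
Converged at V/F = 0.274.
Compositions from xᵢ = zᵢ/(1+V/F(Kᵢ−1)), yᵢ = Kᵢxᵢ:
  A: x = 0.065, y = 0.127
  B: x = 0.282, y = 0.486
  C: x = 0.191, y = 0.197
  D: x = 0.149, y = 0.106
  E: x = 0.313, y = 0.084

y_A = 0.127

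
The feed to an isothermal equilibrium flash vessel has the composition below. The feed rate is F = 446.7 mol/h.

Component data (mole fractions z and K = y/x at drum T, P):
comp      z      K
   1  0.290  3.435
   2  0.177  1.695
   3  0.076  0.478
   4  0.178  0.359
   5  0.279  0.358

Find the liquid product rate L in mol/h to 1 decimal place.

Material balance + equilibrium reduce to Σ zᵢ(Kᵢ−1)/(1+ψ(Kᵢ−1)) = 0.
Feasibility: ΣzᵢKᵢ = 1.496, Σzᵢ/Kᵢ = 1.623 — both > 1, two phases present.
Newton–Raphson from ψ = 0.5:
  ψ = 0.500: g = -0.0757, g' = -0.843 → ψ = 0.410
  ψ = 0.410: g = 0.0006, g' = -0.862 → ψ = 0.411
Converged at ψ = 0.411.
Then V = ψ·F = 0.4109·446.7 = 183.5 mol/h and L = F − V = 263.2 mol/h.

L = 263.2 mol/h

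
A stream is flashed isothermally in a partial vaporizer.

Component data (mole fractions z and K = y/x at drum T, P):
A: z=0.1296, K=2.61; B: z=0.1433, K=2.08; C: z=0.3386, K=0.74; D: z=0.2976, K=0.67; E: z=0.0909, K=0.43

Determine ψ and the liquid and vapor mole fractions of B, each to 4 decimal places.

ψ = 0.2741, x_B = 0.1106, y_B = 0.2300

Let ψ = V/F and solve Σ zᵢ(Kᵢ−1)/(1+ψ(Kᵢ−1)) = 0.
g(0) = ΣzᵢKᵢ − 1 = 0.1254 and g(1) = 1 − Σzᵢ/Kᵢ = -0.2317, so a root lies in (0, 1).
Newton–Raphson from ψ = 0.42:
  ψ = 0.4200: g = -0.05001, g' = -0.3222 → ψ = 0.2648
  ψ = 0.2648: g = 0.00345, g' = -0.3725 → ψ = 0.2741
Converged at ψ = 0.2741.
Compositions from xᵢ = zᵢ/(1+ψ(Kᵢ−1)), yᵢ = Kᵢxᵢ:
  A: x = 0.0899, y = 0.2347
  B: x = 0.1106, y = 0.2300
  C: x = 0.3646, y = 0.2698
  D: x = 0.3272, y = 0.2192
  E: x = 0.1077, y = 0.0463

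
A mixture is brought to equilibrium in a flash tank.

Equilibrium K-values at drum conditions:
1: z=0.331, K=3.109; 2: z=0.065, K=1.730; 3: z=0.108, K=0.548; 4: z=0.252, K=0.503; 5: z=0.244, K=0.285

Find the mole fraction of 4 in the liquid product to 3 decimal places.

x_4 = 0.304

Rachford–Rice: g(V/F) = Σ zᵢ(Kᵢ−1)/(1+V/F(Kᵢ−1)) = 0.
Feasibility: ΣzᵢKᵢ = 1.397, Σzᵢ/Kᵢ = 1.698 — both > 1, two phases present.
Newton iteration, V/F⁰ = 0.5:
  V/F = 0.500: g = -0.1267, g' = -0.817 → V/F = 0.345
  V/F = 0.345: g = 0.0015, g' = -0.857 → V/F = 0.347
Converged at V/F = 0.347.
Compositions from xᵢ = zᵢ/(1+V/F(Kᵢ−1)), yᵢ = Kᵢxᵢ:
  1: x = 0.191, y = 0.594
  2: x = 0.052, y = 0.090
  3: x = 0.128, y = 0.070
  4: x = 0.304, y = 0.153
  5: x = 0.324, y = 0.092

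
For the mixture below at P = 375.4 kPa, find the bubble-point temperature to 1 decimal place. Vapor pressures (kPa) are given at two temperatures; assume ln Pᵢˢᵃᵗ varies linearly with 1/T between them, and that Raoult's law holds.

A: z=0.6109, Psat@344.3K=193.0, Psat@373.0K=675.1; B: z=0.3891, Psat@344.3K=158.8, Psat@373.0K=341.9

Bubble-point temperature: ΣzᵢPᵢˢᵃᵗ(T) = P. Interpolate ln Pᵢˢᵃᵗ = aᵢ + bᵢ/T.
  T = 344.3 K: ΣzᵢPᵢˢᵃᵗ = 179.69 kPa
  T = 373.0 K: ΣzᵢPᵢˢᵃᵗ = 545.45 kPa
  T = 358.6 K: ΣzᵢPᵢˢᵃᵗ = 317.56 kPa
  T = 365.8 K: ΣzᵢPᵢˢᵃᵗ = 417.85 kPa
  T = 362.2 K: ΣzᵢPᵢˢᵃᵗ = 364.64 kPa
  T = 364.0 K: ΣzᵢPᵢˢᵃᵗ = 390.44 kPa
Interpolating between 362.2 K and 364.0 K gives T ≈ 363.0 K.

T = 363.0 K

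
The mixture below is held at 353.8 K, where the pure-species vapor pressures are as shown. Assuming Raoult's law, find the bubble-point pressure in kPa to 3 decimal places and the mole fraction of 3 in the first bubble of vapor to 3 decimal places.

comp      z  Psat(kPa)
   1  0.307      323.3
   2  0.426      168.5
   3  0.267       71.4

Pbub = 190.098 kPa, y_3 = 0.100

At the bubble point ψ → 0, so ΣzᵢKᵢ = 1 with Kᵢ = Pᵢˢᵃᵗ/P ⇒ P = ΣzᵢPᵢˢᵃᵗ.
P = 0.307·323.3 + 0.426·168.5 + 0.267·71.4 = 190.098 kPa
yᵢ = zᵢPᵢˢᵃᵗ/P ⇒ y_3 = 0.267·71.4/190.098 = 0.100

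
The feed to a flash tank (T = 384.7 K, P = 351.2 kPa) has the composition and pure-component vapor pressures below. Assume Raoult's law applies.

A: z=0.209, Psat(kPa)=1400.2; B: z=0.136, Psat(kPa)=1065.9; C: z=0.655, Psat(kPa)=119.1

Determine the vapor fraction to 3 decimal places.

Raoult's law: Kᵢ = Pᵢˢᵃᵗ/P = Pᵢˢᵃᵗ/351.2.
  K_A = 1400.2/351.2 = 3.98690, K_B = 1065.9/351.2 = 3.03502, K_C = 119.1/351.2 = 0.33912
Material balance + equilibrium reduce to Σ zᵢ(Kᵢ−1)/(1+ψ(Kᵢ−1)) = 0.
Feasibility: ΣzᵢKᵢ = 1.468, Σzᵢ/Kᵢ = 2.029 — both > 1, two phases present.
Iterate (Newton) starting at ψ = 0.32:
  ψ = 0.320: g = -0.0622, g' = -1.154 → ψ = 0.266
  ψ = 0.266: g = 0.0021, g' = -1.237 → ψ = 0.268
Converged at ψ = 0.268.

ψ = 0.268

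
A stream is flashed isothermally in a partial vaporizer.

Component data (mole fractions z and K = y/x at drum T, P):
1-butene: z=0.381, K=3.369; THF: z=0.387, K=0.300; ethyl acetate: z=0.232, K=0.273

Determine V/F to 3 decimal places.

V/F = 0.275

Material balance + equilibrium reduce to Σ zᵢ(Kᵢ−1)/(1+V/F(Kᵢ−1)) = 0.
Feasibility: ΣzᵢKᵢ = 1.463, Σzᵢ/Kᵢ = 2.253 — both > 1, two phases present.
Newton iteration, V/F⁰ = 0.5:
  V/F = 0.500: g = -0.2686, g' = -1.200 → V/F = 0.276
  V/F = 0.276: g = -0.0012, g' = -1.265 → V/F = 0.275
Converged at V/F = 0.275.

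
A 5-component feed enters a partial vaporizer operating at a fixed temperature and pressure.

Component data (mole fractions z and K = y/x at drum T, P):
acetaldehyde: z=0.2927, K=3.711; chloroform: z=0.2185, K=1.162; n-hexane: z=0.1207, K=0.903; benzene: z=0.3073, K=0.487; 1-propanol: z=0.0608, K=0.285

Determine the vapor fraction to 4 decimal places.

ψ = 0.6311

Rachford–Rice: g(ψ) = Σ zᵢ(Kᵢ−1)/(1+ψ(Kᵢ−1)) = 0.
g(0) = ΣzᵢKᵢ − 1 = 0.6161 and g(1) = 1 − Σzᵢ/Kᵢ = -0.2449, so a root lies in (0, 1).
Iterate (Newton) starting at ψ = 0.64:
  ψ = 0.6400: g = -0.00513, g' = -0.5785 → ψ = 0.6311
Converged at ψ = 0.6311.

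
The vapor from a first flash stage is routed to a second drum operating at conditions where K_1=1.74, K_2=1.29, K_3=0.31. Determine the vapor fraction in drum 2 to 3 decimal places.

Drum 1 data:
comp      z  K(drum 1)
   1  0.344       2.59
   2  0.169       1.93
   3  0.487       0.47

V/F (drum 2) = 0.385

Drum 1:
Let ψ₁ = V/F and solve Σ zᵢ(Kᵢ−1)/(1+ψ₁(Kᵢ−1)) = 0.
g(0) = ΣzᵢKᵢ − 1 = 0.446 and g(1) = 1 − Σzᵢ/Kᵢ = -0.257, so a root lies in (0, 1).
Iterate (Newton) starting at ψ₁ = 0.59:
  ψ₁ = 0.590: g = 0.0082, g' = -0.582 → ψ₁ = 0.604
Converged at ψ₁ = 0.604.
Drum-1 compositions:
  1: x = 0.175, y = 0.454
  2: x = 0.108, y = 0.209
  3: x = 0.716, y = 0.337
Drum-2 feed = drum-1 vapor: z₂ = (0.4545, 0.2089, 0.3367).
Drum 2:
Let ψ₂ = V/F and solve Σ zᵢ(Kᵢ−1)/(1+ψ₂(Kᵢ−1)) = 0.
Feasibility: ΣzᵢKᵢ = 1.165, Σzᵢ/Kᵢ = 1.509 — both > 1, two phases present.
Newton iteration, ψ₂⁰ = 0.5:
  ψ₂ = 0.500: g = -0.0563, g' = -0.520 → ψ₂ = 0.392
  ψ₂ = 0.392: g = -0.0032, g' = -0.465 → ψ₂ = 0.385
Converged at ψ₂ = 0.385.
  1: x = 0.354, y = 0.616
  2: x = 0.188, y = 0.242
  3: x = 0.458, y = 0.142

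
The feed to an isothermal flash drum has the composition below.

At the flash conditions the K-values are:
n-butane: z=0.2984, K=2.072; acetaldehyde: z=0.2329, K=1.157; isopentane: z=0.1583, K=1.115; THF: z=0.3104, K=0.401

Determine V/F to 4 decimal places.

Rachford–Rice: g(V/F) = Σ zᵢ(Kᵢ−1)/(1+V/F(Kᵢ−1)) = 0.
Feasibility: ΣzᵢKᵢ = 1.1887, Σzᵢ/Kᵢ = 1.2613 — both > 1, two phases present.
Newton iteration, V/F⁰ = 0.5:
  V/F = 0.5000: g = -0.00605, g' = -0.3791 → V/F = 0.4840
Converged at V/F = 0.4840.

V/F = 0.4840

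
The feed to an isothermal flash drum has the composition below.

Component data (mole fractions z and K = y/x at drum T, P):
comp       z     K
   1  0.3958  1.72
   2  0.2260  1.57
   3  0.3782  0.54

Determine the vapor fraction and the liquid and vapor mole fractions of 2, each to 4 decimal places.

ψ = 0.7811, x_2 = 0.1564, y_2 = 0.2455

Rachford–Rice: g(ψ) = Σ zᵢ(Kᵢ−1)/(1+ψ(Kᵢ−1)) = 0.
g(0) = ΣzᵢKᵢ − 1 = 0.2398 and g(1) = 1 − Σzᵢ/Kᵢ = -0.0744, so a root lies in (0, 1).
Newton iteration, ψ⁰ = 0.5:
  ψ = 0.5000: g = 0.08385, g' = -0.2904 → ψ = 0.7888
  ψ = 0.7888: g = -0.00242, g' = -0.3155 → ψ = 0.7811
Converged at ψ = 0.7811.
Compositions from xᵢ = zᵢ/(1+ψ(Kᵢ−1)), yᵢ = Kᵢxᵢ:
  1: x = 0.2533, y = 0.4357
  2: x = 0.1564, y = 0.2455
  3: x = 0.5903, y = 0.3188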